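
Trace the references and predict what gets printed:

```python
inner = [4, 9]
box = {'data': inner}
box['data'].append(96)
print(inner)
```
[4, 9, 96]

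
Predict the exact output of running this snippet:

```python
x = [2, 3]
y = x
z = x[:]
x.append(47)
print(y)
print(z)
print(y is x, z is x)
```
[2, 3, 47]
[2, 3]
True False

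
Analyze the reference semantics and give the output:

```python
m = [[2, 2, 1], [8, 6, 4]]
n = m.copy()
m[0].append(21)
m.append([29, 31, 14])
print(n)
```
[[2, 2, 1, 21], [8, 6, 4]]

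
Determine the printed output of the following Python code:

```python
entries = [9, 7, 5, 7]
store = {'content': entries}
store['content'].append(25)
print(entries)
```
[9, 7, 5, 7, 25]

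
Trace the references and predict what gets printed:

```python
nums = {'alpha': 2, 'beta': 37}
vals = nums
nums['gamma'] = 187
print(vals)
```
{'alpha': 2, 'beta': 37, 'gamma': 187}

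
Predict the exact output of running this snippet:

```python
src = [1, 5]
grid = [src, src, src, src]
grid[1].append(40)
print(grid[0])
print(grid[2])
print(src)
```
[1, 5, 40]
[1, 5, 40]
[1, 5, 40]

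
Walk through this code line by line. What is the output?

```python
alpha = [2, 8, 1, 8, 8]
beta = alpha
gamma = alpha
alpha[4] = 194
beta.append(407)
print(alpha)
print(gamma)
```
[2, 8, 1, 8, 194, 407]
[2, 8, 1, 8, 194, 407]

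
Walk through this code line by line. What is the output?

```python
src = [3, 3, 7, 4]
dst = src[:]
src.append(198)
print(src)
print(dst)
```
[3, 3, 7, 4, 198]
[3, 3, 7, 4]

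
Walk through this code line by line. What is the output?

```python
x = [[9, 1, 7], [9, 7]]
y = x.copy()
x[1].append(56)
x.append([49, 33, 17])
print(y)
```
[[9, 1, 7], [9, 7, 56]]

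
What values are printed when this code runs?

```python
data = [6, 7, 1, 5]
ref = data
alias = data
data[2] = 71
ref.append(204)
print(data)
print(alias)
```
[6, 7, 71, 5, 204]
[6, 7, 71, 5, 204]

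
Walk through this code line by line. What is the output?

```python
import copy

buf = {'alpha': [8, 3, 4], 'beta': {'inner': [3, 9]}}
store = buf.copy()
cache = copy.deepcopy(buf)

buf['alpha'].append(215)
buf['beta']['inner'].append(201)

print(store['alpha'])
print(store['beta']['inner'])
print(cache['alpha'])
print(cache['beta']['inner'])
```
[8, 3, 4, 215]
[3, 9, 201]
[8, 3, 4]
[3, 9]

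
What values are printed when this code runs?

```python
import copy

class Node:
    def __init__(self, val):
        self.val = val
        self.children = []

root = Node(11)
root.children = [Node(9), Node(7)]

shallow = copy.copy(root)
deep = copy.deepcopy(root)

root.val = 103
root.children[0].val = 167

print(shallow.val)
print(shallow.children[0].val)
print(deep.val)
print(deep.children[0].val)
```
11
167
11
9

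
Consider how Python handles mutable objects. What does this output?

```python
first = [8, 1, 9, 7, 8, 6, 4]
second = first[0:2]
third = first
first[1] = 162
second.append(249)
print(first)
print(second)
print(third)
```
[8, 162, 9, 7, 8, 6, 4]
[8, 1, 249]
[8, 162, 9, 7, 8, 6, 4]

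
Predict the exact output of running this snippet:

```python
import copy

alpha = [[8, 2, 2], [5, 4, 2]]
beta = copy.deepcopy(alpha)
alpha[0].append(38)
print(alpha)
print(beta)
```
[[8, 2, 2, 38], [5, 4, 2]]
[[8, 2, 2], [5, 4, 2]]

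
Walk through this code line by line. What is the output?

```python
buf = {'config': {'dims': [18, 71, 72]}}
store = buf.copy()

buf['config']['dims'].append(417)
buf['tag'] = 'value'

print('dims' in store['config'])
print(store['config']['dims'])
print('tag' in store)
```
True
[18, 71, 72, 417]
False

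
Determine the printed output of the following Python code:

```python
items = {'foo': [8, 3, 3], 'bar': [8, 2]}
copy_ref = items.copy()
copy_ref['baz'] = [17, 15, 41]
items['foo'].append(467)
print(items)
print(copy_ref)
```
{'foo': [8, 3, 3, 467], 'bar': [8, 2]}
{'foo': [8, 3, 3, 467], 'bar': [8, 2], 'baz': [17, 15, 41]}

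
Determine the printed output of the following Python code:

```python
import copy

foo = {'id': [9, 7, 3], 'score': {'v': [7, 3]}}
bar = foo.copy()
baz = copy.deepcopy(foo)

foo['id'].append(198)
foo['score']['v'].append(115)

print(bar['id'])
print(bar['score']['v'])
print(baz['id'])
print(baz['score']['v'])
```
[9, 7, 3, 198]
[7, 3, 115]
[9, 7, 3]
[7, 3]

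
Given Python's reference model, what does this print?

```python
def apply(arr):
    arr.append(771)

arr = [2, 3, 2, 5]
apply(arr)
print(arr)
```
[2, 3, 2, 5, 771]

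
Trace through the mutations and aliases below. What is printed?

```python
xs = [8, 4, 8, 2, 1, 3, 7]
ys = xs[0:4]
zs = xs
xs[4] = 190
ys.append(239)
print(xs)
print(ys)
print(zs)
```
[8, 4, 8, 2, 190, 3, 7]
[8, 4, 8, 2, 239]
[8, 4, 8, 2, 190, 3, 7]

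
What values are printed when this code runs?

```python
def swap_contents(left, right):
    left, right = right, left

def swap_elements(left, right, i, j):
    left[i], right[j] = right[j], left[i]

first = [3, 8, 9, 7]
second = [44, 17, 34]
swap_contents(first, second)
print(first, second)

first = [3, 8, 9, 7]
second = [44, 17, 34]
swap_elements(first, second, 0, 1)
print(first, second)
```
[3, 8, 9, 7] [44, 17, 34]
[17, 8, 9, 7] [44, 3, 34]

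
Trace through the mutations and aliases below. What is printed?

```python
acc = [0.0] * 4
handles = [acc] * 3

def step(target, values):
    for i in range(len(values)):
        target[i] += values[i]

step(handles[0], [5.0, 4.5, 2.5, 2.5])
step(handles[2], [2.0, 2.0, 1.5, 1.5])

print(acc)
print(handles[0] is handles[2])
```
[7.0, 6.5, 4.0, 4.0]
True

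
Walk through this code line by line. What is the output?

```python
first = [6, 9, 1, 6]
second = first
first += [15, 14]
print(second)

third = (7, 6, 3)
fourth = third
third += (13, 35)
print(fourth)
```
[6, 9, 1, 6, 15, 14]
(7, 6, 3)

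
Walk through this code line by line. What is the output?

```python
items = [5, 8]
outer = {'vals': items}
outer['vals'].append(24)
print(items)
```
[5, 8, 24]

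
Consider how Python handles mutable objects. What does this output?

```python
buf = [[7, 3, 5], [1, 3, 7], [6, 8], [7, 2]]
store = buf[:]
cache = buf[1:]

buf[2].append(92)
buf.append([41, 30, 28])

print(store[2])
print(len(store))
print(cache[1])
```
[6, 8, 92]
4
[6, 8, 92]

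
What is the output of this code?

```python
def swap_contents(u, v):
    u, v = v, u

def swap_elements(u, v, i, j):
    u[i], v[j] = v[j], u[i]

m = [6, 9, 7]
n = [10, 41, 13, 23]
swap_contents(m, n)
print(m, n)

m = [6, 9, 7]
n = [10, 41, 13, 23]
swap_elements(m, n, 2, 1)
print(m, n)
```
[6, 9, 7] [10, 41, 13, 23]
[6, 9, 41] [10, 7, 13, 23]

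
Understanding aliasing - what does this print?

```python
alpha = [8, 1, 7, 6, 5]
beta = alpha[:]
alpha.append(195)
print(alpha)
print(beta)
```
[8, 1, 7, 6, 5, 195]
[8, 1, 7, 6, 5]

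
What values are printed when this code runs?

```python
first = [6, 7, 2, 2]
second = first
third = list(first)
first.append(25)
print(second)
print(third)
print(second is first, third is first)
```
[6, 7, 2, 2, 25]
[6, 7, 2, 2]
True False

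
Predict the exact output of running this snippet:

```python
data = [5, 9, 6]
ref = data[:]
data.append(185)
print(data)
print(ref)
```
[5, 9, 6, 185]
[5, 9, 6]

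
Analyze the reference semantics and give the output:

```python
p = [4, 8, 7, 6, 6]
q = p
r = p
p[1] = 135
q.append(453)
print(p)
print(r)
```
[4, 135, 7, 6, 6, 453]
[4, 135, 7, 6, 6, 453]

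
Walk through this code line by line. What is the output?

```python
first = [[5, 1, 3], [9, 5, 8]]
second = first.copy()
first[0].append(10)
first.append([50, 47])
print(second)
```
[[5, 1, 3, 10], [9, 5, 8]]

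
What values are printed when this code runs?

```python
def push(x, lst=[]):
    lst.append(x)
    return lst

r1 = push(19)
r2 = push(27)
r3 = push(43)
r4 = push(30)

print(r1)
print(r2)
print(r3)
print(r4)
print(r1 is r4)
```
[19, 27, 43, 30]
[19, 27, 43, 30]
[19, 27, 43, 30]
[19, 27, 43, 30]
True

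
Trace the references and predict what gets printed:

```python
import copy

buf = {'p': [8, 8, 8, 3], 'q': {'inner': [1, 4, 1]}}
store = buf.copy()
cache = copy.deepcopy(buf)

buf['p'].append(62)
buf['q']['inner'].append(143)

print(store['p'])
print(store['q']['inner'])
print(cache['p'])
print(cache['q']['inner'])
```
[8, 8, 8, 3, 62]
[1, 4, 1, 143]
[8, 8, 8, 3]
[1, 4, 1]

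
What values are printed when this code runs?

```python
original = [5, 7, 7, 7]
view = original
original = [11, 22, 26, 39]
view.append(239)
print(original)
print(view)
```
[11, 22, 26, 39]
[5, 7, 7, 7, 239]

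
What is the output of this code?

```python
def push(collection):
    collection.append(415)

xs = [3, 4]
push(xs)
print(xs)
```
[3, 4, 415]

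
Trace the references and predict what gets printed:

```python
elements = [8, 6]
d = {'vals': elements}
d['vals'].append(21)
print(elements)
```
[8, 6, 21]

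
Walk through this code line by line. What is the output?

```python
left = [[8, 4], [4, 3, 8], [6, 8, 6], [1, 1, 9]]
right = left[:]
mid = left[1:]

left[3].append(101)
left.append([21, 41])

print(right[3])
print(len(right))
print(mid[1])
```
[1, 1, 9, 101]
4
[6, 8, 6]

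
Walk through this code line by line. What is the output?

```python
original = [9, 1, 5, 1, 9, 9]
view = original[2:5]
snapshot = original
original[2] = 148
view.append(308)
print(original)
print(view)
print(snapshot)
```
[9, 1, 148, 1, 9, 9]
[5, 1, 9, 308]
[9, 1, 148, 1, 9, 9]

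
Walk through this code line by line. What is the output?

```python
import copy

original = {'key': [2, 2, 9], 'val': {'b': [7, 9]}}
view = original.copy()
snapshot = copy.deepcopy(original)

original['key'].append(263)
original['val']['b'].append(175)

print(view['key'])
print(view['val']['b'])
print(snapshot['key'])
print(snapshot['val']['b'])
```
[2, 2, 9, 263]
[7, 9, 175]
[2, 2, 9]
[7, 9]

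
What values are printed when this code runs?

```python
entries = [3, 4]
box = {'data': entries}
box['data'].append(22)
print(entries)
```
[3, 4, 22]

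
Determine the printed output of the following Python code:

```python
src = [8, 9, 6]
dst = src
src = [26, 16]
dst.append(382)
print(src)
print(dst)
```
[26, 16]
[8, 9, 6, 382]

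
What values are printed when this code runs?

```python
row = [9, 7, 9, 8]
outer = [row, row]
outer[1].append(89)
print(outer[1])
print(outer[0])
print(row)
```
[9, 7, 9, 8, 89]
[9, 7, 9, 8, 89]
[9, 7, 9, 8, 89]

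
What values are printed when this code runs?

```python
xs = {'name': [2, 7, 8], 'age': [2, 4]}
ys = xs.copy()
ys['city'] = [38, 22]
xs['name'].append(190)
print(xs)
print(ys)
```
{'name': [2, 7, 8, 190], 'age': [2, 4]}
{'name': [2, 7, 8, 190], 'age': [2, 4], 'city': [38, 22]}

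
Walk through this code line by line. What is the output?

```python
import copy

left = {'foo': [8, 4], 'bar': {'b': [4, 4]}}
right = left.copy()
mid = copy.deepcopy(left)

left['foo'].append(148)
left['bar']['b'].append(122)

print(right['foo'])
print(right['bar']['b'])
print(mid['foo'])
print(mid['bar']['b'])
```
[8, 4, 148]
[4, 4, 122]
[8, 4]
[4, 4]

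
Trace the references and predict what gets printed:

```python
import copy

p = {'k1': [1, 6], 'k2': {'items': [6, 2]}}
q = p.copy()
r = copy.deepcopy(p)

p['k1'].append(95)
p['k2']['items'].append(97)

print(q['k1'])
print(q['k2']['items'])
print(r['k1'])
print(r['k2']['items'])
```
[1, 6, 95]
[6, 2, 97]
[1, 6]
[6, 2]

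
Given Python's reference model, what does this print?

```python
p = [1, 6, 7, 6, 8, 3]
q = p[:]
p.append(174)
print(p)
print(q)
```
[1, 6, 7, 6, 8, 3, 174]
[1, 6, 7, 6, 8, 3]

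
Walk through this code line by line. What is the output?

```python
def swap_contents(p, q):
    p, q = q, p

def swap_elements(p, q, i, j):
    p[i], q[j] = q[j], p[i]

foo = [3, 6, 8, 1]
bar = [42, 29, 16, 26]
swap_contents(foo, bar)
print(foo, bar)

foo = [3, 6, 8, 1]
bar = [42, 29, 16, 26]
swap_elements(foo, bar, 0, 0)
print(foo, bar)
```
[3, 6, 8, 1] [42, 29, 16, 26]
[42, 6, 8, 1] [3, 29, 16, 26]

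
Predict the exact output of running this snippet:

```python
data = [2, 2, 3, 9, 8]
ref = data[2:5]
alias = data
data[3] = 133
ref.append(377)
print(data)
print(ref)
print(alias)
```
[2, 2, 3, 133, 8]
[3, 9, 8, 377]
[2, 2, 3, 133, 8]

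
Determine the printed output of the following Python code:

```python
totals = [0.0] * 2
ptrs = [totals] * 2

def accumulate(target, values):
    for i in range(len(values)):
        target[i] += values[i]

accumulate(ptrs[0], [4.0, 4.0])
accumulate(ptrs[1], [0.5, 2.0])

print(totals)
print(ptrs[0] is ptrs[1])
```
[4.5, 6.0]
True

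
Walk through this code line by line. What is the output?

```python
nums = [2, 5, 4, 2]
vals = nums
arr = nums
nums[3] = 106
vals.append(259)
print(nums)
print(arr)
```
[2, 5, 4, 106, 259]
[2, 5, 4, 106, 259]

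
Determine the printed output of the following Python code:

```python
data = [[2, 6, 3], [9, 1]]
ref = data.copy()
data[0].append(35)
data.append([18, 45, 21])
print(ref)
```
[[2, 6, 3, 35], [9, 1]]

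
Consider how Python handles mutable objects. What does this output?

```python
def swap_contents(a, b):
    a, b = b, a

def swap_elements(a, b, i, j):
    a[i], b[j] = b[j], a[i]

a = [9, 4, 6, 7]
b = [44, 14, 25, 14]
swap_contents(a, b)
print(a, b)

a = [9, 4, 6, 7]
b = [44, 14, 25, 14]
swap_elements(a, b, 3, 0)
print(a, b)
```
[9, 4, 6, 7] [44, 14, 25, 14]
[9, 4, 6, 44] [7, 14, 25, 14]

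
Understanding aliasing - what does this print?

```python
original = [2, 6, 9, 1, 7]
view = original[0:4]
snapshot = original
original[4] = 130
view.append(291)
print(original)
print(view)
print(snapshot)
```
[2, 6, 9, 1, 130]
[2, 6, 9, 1, 291]
[2, 6, 9, 1, 130]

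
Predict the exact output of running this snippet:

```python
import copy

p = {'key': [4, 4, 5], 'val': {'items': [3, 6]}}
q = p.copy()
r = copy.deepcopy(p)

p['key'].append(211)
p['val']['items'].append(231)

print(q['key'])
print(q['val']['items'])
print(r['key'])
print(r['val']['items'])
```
[4, 4, 5, 211]
[3, 6, 231]
[4, 4, 5]
[3, 6]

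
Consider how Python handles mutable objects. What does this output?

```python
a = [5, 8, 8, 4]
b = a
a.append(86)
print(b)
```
[5, 8, 8, 4, 86]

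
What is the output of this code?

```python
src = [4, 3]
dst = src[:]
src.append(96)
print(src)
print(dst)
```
[4, 3, 96]
[4, 3]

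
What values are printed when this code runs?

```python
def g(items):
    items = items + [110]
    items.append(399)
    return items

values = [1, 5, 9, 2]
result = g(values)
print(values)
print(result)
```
[1, 5, 9, 2]
[1, 5, 9, 2, 110, 399]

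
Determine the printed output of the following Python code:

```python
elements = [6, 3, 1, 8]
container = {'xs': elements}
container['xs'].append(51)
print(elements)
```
[6, 3, 1, 8, 51]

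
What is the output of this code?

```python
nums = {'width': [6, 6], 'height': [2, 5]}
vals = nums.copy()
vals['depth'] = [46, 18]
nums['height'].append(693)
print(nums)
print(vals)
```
{'width': [6, 6], 'height': [2, 5, 693]}
{'width': [6, 6], 'height': [2, 5, 693], 'depth': [46, 18]}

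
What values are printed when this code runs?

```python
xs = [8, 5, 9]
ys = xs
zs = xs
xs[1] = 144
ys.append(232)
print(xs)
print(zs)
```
[8, 144, 9, 232]
[8, 144, 9, 232]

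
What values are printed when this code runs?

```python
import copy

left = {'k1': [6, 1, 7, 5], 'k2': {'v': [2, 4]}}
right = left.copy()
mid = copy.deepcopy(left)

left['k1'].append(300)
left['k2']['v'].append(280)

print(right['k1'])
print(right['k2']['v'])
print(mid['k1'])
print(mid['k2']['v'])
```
[6, 1, 7, 5, 300]
[2, 4, 280]
[6, 1, 7, 5]
[2, 4]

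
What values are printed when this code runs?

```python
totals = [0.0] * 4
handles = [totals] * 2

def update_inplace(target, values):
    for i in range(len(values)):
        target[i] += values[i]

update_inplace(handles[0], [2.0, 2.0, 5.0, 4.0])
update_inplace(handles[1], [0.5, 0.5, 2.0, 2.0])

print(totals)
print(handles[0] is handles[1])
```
[2.5, 2.5, 7.0, 6.0]
True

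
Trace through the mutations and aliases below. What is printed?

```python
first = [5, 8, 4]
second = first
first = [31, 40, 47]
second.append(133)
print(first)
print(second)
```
[31, 40, 47]
[5, 8, 4, 133]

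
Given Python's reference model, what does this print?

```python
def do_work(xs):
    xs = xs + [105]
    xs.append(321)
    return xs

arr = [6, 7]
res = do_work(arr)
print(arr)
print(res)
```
[6, 7]
[6, 7, 105, 321]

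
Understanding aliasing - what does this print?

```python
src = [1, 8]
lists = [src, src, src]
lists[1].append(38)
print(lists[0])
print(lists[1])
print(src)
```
[1, 8, 38]
[1, 8, 38]
[1, 8, 38]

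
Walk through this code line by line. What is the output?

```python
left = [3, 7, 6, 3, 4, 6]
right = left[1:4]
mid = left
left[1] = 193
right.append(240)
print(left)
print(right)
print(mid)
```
[3, 193, 6, 3, 4, 6]
[7, 6, 3, 240]
[3, 193, 6, 3, 4, 6]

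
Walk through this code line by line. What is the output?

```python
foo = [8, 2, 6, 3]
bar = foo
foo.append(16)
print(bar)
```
[8, 2, 6, 3, 16]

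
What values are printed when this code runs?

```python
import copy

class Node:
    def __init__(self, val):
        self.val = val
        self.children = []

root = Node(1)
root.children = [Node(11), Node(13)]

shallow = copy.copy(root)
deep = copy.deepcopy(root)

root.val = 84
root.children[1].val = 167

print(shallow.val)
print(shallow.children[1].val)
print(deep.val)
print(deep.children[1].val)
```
1
167
1
13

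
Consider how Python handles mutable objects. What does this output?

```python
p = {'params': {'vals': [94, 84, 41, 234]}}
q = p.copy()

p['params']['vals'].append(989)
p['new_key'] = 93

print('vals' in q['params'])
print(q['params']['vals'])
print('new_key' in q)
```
True
[94, 84, 41, 234, 989]
False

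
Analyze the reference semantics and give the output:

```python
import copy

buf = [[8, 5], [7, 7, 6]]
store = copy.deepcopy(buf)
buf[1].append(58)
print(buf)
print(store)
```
[[8, 5], [7, 7, 6, 58]]
[[8, 5], [7, 7, 6]]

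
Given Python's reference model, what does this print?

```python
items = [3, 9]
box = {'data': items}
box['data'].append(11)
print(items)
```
[3, 9, 11]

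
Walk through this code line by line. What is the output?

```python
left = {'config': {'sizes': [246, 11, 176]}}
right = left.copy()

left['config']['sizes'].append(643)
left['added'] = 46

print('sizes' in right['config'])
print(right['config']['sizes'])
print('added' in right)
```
True
[246, 11, 176, 643]
False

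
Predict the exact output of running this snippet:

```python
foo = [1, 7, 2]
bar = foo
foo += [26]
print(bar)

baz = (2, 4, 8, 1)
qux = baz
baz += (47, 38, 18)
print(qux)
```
[1, 7, 2, 26]
(2, 4, 8, 1)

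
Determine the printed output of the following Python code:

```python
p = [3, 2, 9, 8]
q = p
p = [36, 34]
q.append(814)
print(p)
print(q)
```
[36, 34]
[3, 2, 9, 8, 814]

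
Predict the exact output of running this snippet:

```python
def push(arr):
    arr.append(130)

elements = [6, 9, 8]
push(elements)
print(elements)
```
[6, 9, 8, 130]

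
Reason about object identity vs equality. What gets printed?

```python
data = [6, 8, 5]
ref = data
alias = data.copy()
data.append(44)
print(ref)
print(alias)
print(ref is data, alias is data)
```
[6, 8, 5, 44]
[6, 8, 5]
True False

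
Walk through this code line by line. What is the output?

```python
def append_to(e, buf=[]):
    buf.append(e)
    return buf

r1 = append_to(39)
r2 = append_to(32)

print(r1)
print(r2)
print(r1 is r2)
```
[39, 32]
[39, 32]
True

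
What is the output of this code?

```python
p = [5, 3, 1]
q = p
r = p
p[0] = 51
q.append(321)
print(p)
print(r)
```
[51, 3, 1, 321]
[51, 3, 1, 321]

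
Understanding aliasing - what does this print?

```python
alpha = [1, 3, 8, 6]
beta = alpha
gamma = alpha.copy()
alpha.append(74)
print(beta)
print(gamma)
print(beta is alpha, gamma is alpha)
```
[1, 3, 8, 6, 74]
[1, 3, 8, 6]
True False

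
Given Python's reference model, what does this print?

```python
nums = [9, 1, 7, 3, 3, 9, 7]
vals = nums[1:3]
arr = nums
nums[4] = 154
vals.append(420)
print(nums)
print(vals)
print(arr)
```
[9, 1, 7, 3, 154, 9, 7]
[1, 7, 420]
[9, 1, 7, 3, 154, 9, 7]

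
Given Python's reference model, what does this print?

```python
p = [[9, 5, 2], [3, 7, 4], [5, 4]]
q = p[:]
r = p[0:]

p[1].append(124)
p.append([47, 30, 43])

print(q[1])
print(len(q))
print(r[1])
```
[3, 7, 4, 124]
3
[3, 7, 4, 124]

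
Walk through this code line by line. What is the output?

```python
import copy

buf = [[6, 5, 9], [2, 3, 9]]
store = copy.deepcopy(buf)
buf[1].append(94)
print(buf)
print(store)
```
[[6, 5, 9], [2, 3, 9, 94]]
[[6, 5, 9], [2, 3, 9]]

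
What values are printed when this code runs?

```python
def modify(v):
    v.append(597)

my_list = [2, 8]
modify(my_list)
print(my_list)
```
[2, 8, 597]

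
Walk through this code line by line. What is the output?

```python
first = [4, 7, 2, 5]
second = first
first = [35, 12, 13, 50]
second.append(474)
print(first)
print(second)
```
[35, 12, 13, 50]
[4, 7, 2, 5, 474]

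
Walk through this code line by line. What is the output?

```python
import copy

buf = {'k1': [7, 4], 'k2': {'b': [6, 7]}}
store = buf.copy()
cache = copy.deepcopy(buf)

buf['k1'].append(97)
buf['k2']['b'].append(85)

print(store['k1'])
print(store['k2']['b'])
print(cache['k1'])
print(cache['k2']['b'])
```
[7, 4, 97]
[6, 7, 85]
[7, 4]
[6, 7]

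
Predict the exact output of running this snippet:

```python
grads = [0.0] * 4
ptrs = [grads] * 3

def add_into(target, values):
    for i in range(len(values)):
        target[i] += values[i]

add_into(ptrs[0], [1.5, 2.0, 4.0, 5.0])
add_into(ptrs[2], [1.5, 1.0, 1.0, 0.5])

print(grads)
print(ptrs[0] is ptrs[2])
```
[3.0, 3.0, 5.0, 5.5]
True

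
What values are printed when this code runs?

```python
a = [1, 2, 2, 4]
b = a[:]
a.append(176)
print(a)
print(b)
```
[1, 2, 2, 4, 176]
[1, 2, 2, 4]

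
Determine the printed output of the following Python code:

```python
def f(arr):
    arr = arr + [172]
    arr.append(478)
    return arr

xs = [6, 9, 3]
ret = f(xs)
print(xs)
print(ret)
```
[6, 9, 3]
[6, 9, 3, 172, 478]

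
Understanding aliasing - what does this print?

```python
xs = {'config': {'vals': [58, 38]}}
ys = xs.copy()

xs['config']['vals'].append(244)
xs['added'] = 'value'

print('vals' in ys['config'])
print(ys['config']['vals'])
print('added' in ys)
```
True
[58, 38, 244]
False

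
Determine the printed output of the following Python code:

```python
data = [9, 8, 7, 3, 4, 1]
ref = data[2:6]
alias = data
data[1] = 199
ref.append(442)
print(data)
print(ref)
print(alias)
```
[9, 199, 7, 3, 4, 1]
[7, 3, 4, 1, 442]
[9, 199, 7, 3, 4, 1]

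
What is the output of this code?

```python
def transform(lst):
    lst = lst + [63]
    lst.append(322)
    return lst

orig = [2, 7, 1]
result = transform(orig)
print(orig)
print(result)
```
[2, 7, 1]
[2, 7, 1, 63, 322]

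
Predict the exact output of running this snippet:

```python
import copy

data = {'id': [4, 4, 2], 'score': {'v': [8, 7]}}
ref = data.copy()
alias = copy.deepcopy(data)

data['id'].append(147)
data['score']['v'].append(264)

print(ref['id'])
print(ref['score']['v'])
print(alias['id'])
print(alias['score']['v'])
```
[4, 4, 2, 147]
[8, 7, 264]
[4, 4, 2]
[8, 7]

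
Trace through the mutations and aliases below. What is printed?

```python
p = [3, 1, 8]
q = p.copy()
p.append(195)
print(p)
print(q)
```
[3, 1, 8, 195]
[3, 1, 8]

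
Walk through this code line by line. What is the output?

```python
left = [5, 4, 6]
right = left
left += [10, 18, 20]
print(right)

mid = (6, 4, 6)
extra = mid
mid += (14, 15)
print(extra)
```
[5, 4, 6, 10, 18, 20]
(6, 4, 6)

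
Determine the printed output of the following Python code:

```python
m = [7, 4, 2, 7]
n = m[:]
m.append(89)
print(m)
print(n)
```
[7, 4, 2, 7, 89]
[7, 4, 2, 7]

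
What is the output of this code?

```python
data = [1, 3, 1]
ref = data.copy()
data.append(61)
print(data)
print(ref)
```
[1, 3, 1, 61]
[1, 3, 1]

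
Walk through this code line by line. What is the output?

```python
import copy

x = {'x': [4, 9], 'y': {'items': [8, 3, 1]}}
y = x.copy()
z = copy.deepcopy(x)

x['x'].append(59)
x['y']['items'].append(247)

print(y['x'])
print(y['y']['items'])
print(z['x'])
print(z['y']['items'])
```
[4, 9, 59]
[8, 3, 1, 247]
[4, 9]
[8, 3, 1]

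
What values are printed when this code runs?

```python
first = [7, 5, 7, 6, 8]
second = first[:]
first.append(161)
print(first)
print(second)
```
[7, 5, 7, 6, 8, 161]
[7, 5, 7, 6, 8]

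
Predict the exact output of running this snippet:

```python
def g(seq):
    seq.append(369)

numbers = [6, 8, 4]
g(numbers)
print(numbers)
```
[6, 8, 4, 369]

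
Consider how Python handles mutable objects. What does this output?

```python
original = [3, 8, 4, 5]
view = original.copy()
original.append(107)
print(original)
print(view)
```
[3, 8, 4, 5, 107]
[3, 8, 4, 5]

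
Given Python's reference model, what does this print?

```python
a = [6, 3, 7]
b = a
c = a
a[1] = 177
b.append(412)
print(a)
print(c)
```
[6, 177, 7, 412]
[6, 177, 7, 412]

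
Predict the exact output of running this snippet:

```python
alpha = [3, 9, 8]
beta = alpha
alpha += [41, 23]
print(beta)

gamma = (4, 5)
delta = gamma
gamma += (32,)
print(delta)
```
[3, 9, 8, 41, 23]
(4, 5)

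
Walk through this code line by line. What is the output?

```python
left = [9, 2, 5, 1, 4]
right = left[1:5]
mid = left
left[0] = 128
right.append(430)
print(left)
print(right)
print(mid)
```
[128, 2, 5, 1, 4]
[2, 5, 1, 4, 430]
[128, 2, 5, 1, 4]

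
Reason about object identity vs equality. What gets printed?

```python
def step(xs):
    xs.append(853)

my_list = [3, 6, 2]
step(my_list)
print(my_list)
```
[3, 6, 2, 853]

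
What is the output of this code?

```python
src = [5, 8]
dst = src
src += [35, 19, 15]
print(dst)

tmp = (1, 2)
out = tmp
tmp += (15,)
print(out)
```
[5, 8, 35, 19, 15]
(1, 2)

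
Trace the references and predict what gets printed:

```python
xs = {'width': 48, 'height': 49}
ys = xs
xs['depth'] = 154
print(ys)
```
{'width': 48, 'height': 49, 'depth': 154}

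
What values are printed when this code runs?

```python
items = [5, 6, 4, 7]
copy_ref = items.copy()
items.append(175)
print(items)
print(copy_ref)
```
[5, 6, 4, 7, 175]
[5, 6, 4, 7]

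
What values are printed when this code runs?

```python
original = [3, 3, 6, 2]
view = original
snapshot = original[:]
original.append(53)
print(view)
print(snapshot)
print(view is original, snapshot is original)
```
[3, 3, 6, 2, 53]
[3, 3, 6, 2]
True False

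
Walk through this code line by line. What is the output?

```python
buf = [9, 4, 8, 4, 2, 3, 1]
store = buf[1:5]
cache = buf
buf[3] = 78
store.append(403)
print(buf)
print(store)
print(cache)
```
[9, 4, 8, 78, 2, 3, 1]
[4, 8, 4, 2, 403]
[9, 4, 8, 78, 2, 3, 1]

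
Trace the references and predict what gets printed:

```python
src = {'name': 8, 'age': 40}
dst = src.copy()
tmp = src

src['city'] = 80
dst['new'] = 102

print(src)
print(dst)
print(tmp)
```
{'name': 8, 'age': 40, 'city': 80}
{'name': 8, 'age': 40, 'new': 102}
{'name': 8, 'age': 40, 'city': 80}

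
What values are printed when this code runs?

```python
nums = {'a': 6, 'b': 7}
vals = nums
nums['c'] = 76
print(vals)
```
{'a': 6, 'b': 7, 'c': 76}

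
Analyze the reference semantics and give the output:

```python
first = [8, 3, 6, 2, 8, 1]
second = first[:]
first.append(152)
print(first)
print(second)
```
[8, 3, 6, 2, 8, 1, 152]
[8, 3, 6, 2, 8, 1]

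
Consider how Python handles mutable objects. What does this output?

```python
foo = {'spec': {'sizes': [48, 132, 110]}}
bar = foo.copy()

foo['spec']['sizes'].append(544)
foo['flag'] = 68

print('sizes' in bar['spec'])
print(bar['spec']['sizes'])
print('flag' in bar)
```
True
[48, 132, 110, 544]
False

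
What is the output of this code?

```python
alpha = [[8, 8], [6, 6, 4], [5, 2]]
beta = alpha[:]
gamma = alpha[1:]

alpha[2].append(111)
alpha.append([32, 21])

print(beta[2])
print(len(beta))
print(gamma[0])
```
[5, 2, 111]
3
[6, 6, 4]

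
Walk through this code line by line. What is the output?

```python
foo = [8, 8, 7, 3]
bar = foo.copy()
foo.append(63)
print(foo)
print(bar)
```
[8, 8, 7, 3, 63]
[8, 8, 7, 3]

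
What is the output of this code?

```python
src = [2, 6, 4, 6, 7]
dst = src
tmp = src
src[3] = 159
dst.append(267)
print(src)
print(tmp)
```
[2, 6, 4, 159, 7, 267]
[2, 6, 4, 159, 7, 267]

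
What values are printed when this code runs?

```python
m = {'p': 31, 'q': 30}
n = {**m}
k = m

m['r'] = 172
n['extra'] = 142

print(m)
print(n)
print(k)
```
{'p': 31, 'q': 30, 'r': 172}
{'p': 31, 'q': 30, 'extra': 142}
{'p': 31, 'q': 30, 'r': 172}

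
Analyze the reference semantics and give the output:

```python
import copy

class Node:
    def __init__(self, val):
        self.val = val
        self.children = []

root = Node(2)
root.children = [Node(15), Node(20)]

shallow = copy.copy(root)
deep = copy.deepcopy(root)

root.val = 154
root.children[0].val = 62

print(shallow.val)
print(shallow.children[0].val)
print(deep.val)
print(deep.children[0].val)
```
2
62
2
15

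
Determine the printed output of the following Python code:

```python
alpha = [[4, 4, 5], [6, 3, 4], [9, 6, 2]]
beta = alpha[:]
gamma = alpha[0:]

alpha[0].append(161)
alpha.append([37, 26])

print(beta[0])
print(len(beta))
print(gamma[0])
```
[4, 4, 5, 161]
3
[4, 4, 5, 161]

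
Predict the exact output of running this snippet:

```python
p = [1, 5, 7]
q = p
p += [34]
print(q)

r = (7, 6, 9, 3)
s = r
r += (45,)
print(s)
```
[1, 5, 7, 34]
(7, 6, 9, 3)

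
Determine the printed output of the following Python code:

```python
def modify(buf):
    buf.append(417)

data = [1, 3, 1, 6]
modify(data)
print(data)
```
[1, 3, 1, 6, 417]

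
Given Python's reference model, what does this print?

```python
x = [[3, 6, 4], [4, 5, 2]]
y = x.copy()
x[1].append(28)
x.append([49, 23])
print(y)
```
[[3, 6, 4], [4, 5, 2, 28]]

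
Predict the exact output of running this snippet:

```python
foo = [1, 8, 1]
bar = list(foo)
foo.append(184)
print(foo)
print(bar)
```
[1, 8, 1, 184]
[1, 8, 1]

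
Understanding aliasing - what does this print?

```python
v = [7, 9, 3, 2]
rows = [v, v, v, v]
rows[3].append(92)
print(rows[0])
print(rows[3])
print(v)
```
[7, 9, 3, 2, 92]
[7, 9, 3, 2, 92]
[7, 9, 3, 2, 92]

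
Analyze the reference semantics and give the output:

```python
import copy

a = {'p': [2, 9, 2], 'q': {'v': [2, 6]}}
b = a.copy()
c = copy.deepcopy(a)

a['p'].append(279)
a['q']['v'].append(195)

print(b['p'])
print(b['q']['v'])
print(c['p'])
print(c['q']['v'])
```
[2, 9, 2, 279]
[2, 6, 195]
[2, 9, 2]
[2, 6]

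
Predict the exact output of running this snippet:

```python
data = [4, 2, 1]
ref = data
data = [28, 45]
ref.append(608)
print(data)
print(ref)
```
[28, 45]
[4, 2, 1, 608]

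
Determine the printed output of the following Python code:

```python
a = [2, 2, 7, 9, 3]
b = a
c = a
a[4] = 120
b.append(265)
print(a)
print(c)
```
[2, 2, 7, 9, 120, 265]
[2, 2, 7, 9, 120, 265]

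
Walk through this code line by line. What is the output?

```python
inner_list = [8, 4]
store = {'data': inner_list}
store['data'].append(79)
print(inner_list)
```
[8, 4, 79]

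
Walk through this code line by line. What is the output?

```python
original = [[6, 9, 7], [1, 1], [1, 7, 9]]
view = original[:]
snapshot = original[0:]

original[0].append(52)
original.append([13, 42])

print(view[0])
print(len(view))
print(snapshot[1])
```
[6, 9, 7, 52]
3
[1, 1]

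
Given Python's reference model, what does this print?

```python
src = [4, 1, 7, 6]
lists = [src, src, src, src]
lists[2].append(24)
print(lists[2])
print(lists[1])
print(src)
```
[4, 1, 7, 6, 24]
[4, 1, 7, 6, 24]
[4, 1, 7, 6, 24]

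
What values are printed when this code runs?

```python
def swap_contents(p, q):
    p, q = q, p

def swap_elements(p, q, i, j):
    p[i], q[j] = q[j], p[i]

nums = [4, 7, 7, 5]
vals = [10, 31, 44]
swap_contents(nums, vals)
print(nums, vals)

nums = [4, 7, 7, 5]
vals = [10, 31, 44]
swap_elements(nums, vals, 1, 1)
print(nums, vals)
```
[4, 7, 7, 5] [10, 31, 44]
[4, 31, 7, 5] [10, 7, 44]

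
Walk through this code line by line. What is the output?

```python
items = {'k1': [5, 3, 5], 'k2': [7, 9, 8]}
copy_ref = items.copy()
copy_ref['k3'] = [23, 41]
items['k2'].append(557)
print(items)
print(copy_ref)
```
{'k1': [5, 3, 5], 'k2': [7, 9, 8, 557]}
{'k1': [5, 3, 5], 'k2': [7, 9, 8, 557], 'k3': [23, 41]}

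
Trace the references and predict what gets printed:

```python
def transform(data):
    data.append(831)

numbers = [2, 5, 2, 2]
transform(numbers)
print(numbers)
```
[2, 5, 2, 2, 831]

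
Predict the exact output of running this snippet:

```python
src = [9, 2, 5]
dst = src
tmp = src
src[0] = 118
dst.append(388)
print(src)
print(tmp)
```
[118, 2, 5, 388]
[118, 2, 5, 388]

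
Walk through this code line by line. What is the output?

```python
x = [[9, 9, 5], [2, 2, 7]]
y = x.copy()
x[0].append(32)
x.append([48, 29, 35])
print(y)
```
[[9, 9, 5, 32], [2, 2, 7]]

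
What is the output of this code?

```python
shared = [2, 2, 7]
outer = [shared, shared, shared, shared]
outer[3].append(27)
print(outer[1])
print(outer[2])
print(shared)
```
[2, 2, 7, 27]
[2, 2, 7, 27]
[2, 2, 7, 27]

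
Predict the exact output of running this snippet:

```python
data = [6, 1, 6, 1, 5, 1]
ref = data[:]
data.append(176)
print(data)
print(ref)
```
[6, 1, 6, 1, 5, 1, 176]
[6, 1, 6, 1, 5, 1]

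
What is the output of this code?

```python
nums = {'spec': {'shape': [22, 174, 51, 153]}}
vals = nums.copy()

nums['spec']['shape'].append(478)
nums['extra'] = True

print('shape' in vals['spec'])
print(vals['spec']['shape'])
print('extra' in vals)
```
True
[22, 174, 51, 153, 478]
False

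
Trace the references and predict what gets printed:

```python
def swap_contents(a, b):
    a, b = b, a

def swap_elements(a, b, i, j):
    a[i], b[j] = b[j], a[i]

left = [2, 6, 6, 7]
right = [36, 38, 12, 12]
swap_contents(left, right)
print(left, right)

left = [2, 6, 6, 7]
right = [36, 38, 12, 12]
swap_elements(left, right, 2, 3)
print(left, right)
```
[2, 6, 6, 7] [36, 38, 12, 12]
[2, 6, 12, 7] [36, 38, 12, 6]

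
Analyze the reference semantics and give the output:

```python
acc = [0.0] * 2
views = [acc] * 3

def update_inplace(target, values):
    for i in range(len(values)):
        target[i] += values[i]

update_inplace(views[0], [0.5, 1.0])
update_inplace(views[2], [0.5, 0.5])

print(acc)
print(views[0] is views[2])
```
[1.0, 1.5]
True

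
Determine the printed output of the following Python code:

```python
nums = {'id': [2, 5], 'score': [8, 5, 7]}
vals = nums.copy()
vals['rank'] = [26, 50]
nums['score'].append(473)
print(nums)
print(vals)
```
{'id': [2, 5], 'score': [8, 5, 7, 473]}
{'id': [2, 5], 'score': [8, 5, 7, 473], 'rank': [26, 50]}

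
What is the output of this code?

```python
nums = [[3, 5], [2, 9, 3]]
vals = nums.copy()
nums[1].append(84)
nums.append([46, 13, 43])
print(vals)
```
[[3, 5], [2, 9, 3, 84]]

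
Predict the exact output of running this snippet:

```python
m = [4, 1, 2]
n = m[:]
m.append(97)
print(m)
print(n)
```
[4, 1, 2, 97]
[4, 1, 2]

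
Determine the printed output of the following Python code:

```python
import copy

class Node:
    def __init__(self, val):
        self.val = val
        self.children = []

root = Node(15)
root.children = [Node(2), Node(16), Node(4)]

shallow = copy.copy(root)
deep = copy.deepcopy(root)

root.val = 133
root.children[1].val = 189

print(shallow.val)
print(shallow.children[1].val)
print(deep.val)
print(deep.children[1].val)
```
15
189
15
16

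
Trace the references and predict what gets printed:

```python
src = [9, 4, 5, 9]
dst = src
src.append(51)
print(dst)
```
[9, 4, 5, 9, 51]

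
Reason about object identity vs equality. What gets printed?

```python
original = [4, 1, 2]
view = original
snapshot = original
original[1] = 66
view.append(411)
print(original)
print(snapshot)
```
[4, 66, 2, 411]
[4, 66, 2, 411]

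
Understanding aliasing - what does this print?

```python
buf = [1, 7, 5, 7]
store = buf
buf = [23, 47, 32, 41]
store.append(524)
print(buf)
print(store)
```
[23, 47, 32, 41]
[1, 7, 5, 7, 524]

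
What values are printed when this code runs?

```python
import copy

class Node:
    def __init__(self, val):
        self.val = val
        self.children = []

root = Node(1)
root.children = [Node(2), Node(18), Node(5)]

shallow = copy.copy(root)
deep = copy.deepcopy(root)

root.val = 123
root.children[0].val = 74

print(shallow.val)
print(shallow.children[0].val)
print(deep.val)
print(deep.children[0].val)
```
1
74
1
2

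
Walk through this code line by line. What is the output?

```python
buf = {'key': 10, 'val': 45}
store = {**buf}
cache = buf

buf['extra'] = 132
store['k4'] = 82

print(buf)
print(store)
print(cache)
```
{'key': 10, 'val': 45, 'extra': 132}
{'key': 10, 'val': 45, 'k4': 82}
{'key': 10, 'val': 45, 'extra': 132}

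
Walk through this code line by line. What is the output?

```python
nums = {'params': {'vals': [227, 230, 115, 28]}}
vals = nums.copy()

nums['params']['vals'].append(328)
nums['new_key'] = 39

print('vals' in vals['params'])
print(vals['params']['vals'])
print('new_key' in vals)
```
True
[227, 230, 115, 28, 328]
False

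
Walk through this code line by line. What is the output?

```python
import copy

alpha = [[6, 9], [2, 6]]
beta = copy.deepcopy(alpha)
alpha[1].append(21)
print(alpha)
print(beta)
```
[[6, 9], [2, 6, 21]]
[[6, 9], [2, 6]]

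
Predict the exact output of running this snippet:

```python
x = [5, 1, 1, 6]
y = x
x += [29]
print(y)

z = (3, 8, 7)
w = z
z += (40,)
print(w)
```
[5, 1, 1, 6, 29]
(3, 8, 7)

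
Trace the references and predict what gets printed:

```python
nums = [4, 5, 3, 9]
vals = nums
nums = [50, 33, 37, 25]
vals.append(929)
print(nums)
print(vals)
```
[50, 33, 37, 25]
[4, 5, 3, 9, 929]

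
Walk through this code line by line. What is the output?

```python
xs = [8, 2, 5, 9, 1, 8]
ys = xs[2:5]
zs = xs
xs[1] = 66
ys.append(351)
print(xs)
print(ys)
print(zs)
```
[8, 66, 5, 9, 1, 8]
[5, 9, 1, 351]
[8, 66, 5, 9, 1, 8]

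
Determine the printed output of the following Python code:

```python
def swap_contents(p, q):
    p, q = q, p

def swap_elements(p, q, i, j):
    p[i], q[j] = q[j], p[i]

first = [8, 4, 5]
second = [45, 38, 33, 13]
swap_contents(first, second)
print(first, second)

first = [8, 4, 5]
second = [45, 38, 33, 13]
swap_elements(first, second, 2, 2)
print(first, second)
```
[8, 4, 5] [45, 38, 33, 13]
[8, 4, 33] [45, 38, 5, 13]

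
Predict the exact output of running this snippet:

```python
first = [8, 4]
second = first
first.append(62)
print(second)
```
[8, 4, 62]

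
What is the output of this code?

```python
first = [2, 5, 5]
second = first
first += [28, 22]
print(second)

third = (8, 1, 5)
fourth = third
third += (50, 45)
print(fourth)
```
[2, 5, 5, 28, 22]
(8, 1, 5)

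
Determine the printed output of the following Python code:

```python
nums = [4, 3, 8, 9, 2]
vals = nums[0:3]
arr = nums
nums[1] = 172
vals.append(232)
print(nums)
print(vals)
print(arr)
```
[4, 172, 8, 9, 2]
[4, 3, 8, 232]
[4, 172, 8, 9, 2]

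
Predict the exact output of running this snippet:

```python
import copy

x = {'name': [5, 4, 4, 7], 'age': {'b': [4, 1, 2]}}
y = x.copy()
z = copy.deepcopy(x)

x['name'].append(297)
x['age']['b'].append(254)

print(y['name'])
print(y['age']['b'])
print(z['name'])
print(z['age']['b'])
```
[5, 4, 4, 7, 297]
[4, 1, 2, 254]
[5, 4, 4, 7]
[4, 1, 2]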